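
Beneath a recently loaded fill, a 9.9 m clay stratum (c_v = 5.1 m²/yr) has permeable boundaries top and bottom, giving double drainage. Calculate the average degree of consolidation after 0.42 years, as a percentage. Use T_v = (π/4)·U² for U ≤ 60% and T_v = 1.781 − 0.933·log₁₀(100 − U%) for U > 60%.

U ≈ 33.4 %

Drainage path length: H_d = H/2 = 4.95 m (double drainage).
T_v = c_v·t/H_d² = 5.1×0.42/4.95² = 0.08742.
T_v = 0.08742 corresponds to the U ≤ 60% branch:
U = √(4T_v/π) = 0.3336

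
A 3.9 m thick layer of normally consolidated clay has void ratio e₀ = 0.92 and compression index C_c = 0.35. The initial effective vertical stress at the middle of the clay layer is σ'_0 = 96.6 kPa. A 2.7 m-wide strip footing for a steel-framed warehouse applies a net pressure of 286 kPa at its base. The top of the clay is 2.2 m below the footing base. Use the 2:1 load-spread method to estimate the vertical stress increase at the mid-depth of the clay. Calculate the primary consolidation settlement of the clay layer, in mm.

Mid-depth of clay below the footing base: z = 2.2 + 3.9/2 = 4.15 m.
Stress increase at mid-clay by the 2:1 spreading method:
Δσ = qB/(B+z) = 286×2.7/(2.7+4.15) = 112.73 kPa
Final effective stress: σ'_f = σ'_0 + Δσ = 96.6 + 112.73 = 209.33 kPa.
Normally consolidated clay, so the full stress increment lies on the virgin compression line:
S_c = C_c·H/(1+e₀)·log₁₀(σ'_f/σ'_0) = 0.35×3.9/(1+0.92)×log₁₀(209.33/96.6)
    = 0.71094 × 0.33585 = 0.2388 m

S_c ≈ 239 mm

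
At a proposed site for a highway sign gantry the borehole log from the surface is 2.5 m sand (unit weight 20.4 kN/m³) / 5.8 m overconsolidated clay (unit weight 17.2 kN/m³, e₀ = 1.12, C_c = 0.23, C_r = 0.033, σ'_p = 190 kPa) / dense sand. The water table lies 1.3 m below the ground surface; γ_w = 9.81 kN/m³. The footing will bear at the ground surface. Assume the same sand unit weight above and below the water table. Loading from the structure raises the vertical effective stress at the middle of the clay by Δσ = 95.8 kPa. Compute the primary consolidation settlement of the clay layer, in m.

S_c ≈ 0.0372 m

Mid-depth of clay below the ground surface: z = 2.5 + 5.8/2 = 5.4 m.
Total vertical stress at mid-clay: σ_v = 20.4×2.5 + 17.2×2.9 = 100.88 kPa.
Pore pressure: u = 9.81×(5.4 − 1.3) = 40.221 kPa.
Initial effective stress: σ'_0 = σ_v − u = 100.88 − 40.221 = 60.659 kPa.
Final effective stress: σ'_f = 60.659 + 95.8 = 156.46 kPa.
σ'_f = 156.46 ≤ σ'_p = 190 kPa, so the clay remains overconsolidated and only the recompression index applies:
S_c = C_r·H/(1+e₀)·log₁₀(σ'_f/σ'_0) = 0.033×5.8/2.12×log₁₀(156.46/60.659)
    = 0.090281 × 0.41151 = 0.03715 m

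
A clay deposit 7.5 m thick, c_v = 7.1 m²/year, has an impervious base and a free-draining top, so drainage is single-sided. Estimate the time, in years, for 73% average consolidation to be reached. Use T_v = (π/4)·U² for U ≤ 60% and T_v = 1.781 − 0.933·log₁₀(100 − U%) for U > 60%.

t ≈ 3.53 years

Drainage path length: H_d = H = 7.5 m (single drainage).
U > 60%: T_v = 1.781 − 0.933·log₁₀(100 − 73) = 0.44554.
t = T_v·H_d²/c_v = 0.44554×7.5²/7.1 = 3.53 years.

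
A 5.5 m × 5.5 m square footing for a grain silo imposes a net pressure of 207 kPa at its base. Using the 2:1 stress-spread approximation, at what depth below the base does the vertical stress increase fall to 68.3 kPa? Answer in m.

2:1 spreading — at depth z the loaded area has grown by z in each plan dimension:
qB²/(B+z)² = Δσ_z ⇒ z = B(√(q/Δσ_z) − 1) = 5.5×(√(207/68.3) − 1) = 4.075 m

z ≈ 4.07 m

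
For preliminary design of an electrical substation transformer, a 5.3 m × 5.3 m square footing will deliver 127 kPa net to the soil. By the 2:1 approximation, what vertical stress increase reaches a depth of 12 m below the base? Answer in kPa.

Δσ_z ≈ 11.9 kPa

By the 2:1 method the load spreads at 1 horizontal : 2 vertical, so at depth z the loaded area has grown by z in each plan dimension:
Δσ = qBL/((B+z)(L+z)) = 127×5.3×5.3/((5.3+12)(5.3+12)) = 11.92 kPa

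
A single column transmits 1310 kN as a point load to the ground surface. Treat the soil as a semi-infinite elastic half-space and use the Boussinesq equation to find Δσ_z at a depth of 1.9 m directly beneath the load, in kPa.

Δσ_z ≈ 173 kPa

Boussinesq vertical stress below a point load on an elastic half-space:
Δσ_z = 3P/(2πz²) · [1 + (r/z)²]^(−5/2)
r/z = 0/1.9 = 0; [1+(r/z)²]^(−5/2) = 1.
Δσ_z = 3×1310/(2π×1.9²) × 1 = 173.26 × 1 = 173.3 kPa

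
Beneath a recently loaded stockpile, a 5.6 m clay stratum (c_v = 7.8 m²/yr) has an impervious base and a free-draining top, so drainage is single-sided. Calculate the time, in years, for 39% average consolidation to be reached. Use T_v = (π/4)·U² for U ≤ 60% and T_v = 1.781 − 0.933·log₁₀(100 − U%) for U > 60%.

Drainage path length: H_d = H = 5.6 m (single drainage).
U ≤ 60%: T_v = (π/4)·U² = (π/4)×0.39² = 0.11946.
t = T_v·H_d²/c_v = 0.11946×5.6²/7.8 = 0.4803 years.

t ≈ 0.48 years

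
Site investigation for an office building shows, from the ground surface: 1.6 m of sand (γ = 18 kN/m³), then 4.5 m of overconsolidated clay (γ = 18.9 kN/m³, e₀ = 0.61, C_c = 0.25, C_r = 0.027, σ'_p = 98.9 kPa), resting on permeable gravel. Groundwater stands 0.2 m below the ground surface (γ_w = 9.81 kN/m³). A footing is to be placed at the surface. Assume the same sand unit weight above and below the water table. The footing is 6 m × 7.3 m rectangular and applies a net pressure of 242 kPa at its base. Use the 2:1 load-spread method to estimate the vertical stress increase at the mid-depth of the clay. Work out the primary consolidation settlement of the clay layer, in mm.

Mid-depth of clay below the ground surface: z = 1.6 + 4.5/2 = 3.85 m.
Total vertical stress at mid-clay: σ_v = 18×1.6 + 18.9×2.25 = 71.325 kPa.
Pore pressure: u = 9.81×(3.85 − 0.2) = 35.806 kPa.
Initial effective stress: σ'_0 = σ_v − u = 71.325 − 35.806 = 35.519 kPa.
Stress increase at mid-clay by the 2:1 spreading method:
Δσ = qBL/((B+z)(L+z)) = 242×6×7.3/((6+3.85)(7.3+3.85)) = 96.511 kPa
Final effective stress: σ'_f = 35.519 + 96.511 = 132.03 kPa.
σ'_f = 132.03 > σ'_p = 98.9 kPa, so the stress path crosses the preconsolidation pressure — recompression up to σ'_p, then virgin compression beyond:
S_c = H/(1+e₀)·[C_r·log₁₀(σ'_p/σ'_0) + C_c·log₁₀(σ'_f/σ'_p)]
    = 4.5/1.61 × [0.027×log₁₀(98.9/35.519) + 0.25×log₁₀(132.03/98.9)]
    = 2.795 × [0.012008 + 0.031369] = 0.1212 m

S_c ≈ 121 mm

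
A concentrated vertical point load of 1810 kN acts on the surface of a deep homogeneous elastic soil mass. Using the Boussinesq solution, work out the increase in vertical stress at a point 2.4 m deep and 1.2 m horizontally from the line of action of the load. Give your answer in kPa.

Δσ_z ≈ 85.9 kPa

Boussinesq vertical stress below a point load on an elastic half-space:
Δσ_z = 3P/(2πz²) · [1 + (r/z)²]^(−5/2)
r/z = 1.2/2.4 = 0.5; [1+(r/z)²]^(−5/2) = 0.57243.
Δσ_z = 3×1810/(2π×2.4²) × 0.57243 = 150.04 × 0.57243 = 85.89 kPa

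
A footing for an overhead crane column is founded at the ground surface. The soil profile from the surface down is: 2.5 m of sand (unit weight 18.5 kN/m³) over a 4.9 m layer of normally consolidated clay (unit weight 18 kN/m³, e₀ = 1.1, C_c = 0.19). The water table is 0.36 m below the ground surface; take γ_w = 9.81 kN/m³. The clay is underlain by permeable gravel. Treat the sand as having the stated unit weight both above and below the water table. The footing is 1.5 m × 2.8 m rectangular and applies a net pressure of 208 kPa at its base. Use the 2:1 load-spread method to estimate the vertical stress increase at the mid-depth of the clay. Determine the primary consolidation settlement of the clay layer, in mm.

S_c ≈ 62.8 mm

Mid-depth of clay below the ground surface: z = 2.5 + 4.9/2 = 4.95 m.
Total vertical stress at mid-clay: σ_v = 18.5×2.5 + 18×2.45 = 90.35 kPa.
Pore pressure: u = 9.81×(4.95 − 0.36) = 45.028 kPa.
Initial effective stress: σ'_0 = σ_v − u = 90.35 − 45.028 = 45.322 kPa.
Stress increase at mid-clay by the 2:1 spreading method:
Δσ = qBL/((B+z)(L+z)) = 208×1.5×2.8/((1.5+4.95)(2.8+4.95)) = 17.476 kPa
Final effective stress: σ'_f = σ'_0 + Δσ = 45.322 + 17.476 = 62.798 kPa.
Normally consolidated clay, so the full stress increment lies on the virgin compression line:
S_c = C_c·H/(1+e₀)·log₁₀(σ'_f/σ'_0) = 0.19×4.9/(1+1.1)×log₁₀(62.798/45.322)
    = 0.44333 × 0.14164 = 0.06279 m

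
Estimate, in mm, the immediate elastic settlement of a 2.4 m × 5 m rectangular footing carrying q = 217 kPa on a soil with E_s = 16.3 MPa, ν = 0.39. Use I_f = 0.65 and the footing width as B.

S_e ≈ 17.6 mm

Immediate (elastic) settlement: S_e = q·B·(1−ν²)/E_s · I_f.
E_s = 16.3 MPa = 16300 kPa.
S_e = 217 × 2.4 × (1 − 0.39²) / 16300 × 0.65
    = 217 × 2.4 × 0.8479 / 16300 × 0.65
    = 0.01761 m = 17.61 mm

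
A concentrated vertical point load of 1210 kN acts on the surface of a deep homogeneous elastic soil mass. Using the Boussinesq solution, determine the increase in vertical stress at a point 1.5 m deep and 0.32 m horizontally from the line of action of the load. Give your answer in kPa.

Boussinesq vertical stress below a point load on an elastic half-space:
Δσ_z = 3P/(2πz²) · [1 + (r/z)²]^(−5/2)
r/z = 0.32/1.5 = 0.21333; [1+(r/z)²]^(−5/2) = 0.8947.
Δσ_z = 3×1210/(2π×1.5²) × 0.8947 = 256.77 × 0.8947 = 229.7 kPa

Δσ_z ≈ 230 kPa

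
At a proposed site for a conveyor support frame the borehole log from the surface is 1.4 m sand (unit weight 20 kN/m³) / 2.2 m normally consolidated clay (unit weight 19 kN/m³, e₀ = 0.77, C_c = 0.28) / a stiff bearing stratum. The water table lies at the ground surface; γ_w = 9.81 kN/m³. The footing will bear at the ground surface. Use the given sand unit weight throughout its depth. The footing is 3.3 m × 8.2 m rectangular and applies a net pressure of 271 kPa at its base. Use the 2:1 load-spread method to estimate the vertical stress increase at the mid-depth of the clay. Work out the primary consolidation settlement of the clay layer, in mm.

Mid-depth of clay below the ground surface: z = 1.4 + 2.2/2 = 2.5 m.
Total vertical stress at mid-clay: σ_v = 20×1.4 + 19×1.1 = 48.9 kPa.
Pore pressure: u = 9.81×(2.5 − 0) = 24.525 kPa.
Initial effective stress: σ'_0 = σ_v − u = 48.9 − 24.525 = 24.375 kPa.
Stress increase at mid-clay by the 2:1 spreading method:
Δσ = qBL/((B+z)(L+z)) = 271×3.3×8.2/((3.3+2.5)(8.2+2.5)) = 118.16 kPa
Final effective stress: σ'_f = σ'_0 + Δσ = 24.375 + 118.16 = 142.53 kPa.
Normally consolidated clay, so the full stress increment lies on the virgin compression line:
S_c = C_c·H/(1+e₀)·log₁₀(σ'_f/σ'_0) = 0.28×2.2/(1+0.77)×log₁₀(142.53/24.375)
    = 0.34802 × 0.76696 = 0.2669 m

S_c ≈ 267 mm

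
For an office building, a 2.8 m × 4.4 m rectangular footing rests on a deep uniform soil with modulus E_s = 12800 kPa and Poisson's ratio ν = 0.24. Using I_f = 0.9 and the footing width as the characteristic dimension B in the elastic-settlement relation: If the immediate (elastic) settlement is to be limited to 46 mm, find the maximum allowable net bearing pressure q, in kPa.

q ≈ 248 kPa

S_e = q·B·(1−ν²)/E_s · I_f  ⇒  q = S_e·E_s / (B·(1−ν²)·I_f).
q = 0.046 × 12800 / (2.8 × 0.9424 × 0.9) = 247.9 kPa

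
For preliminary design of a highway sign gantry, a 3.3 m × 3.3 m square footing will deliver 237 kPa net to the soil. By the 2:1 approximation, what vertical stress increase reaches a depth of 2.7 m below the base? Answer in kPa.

Δσ_z ≈ 71.7 kPa

By the 2:1 method the load spreads at 1 horizontal : 2 vertical, so at depth z the loaded area has grown by z in each plan dimension:
Δσ = qBL/((B+z)(L+z)) = 237×3.3×3.3/((3.3+2.7)(3.3+2.7)) = 71.692 kPa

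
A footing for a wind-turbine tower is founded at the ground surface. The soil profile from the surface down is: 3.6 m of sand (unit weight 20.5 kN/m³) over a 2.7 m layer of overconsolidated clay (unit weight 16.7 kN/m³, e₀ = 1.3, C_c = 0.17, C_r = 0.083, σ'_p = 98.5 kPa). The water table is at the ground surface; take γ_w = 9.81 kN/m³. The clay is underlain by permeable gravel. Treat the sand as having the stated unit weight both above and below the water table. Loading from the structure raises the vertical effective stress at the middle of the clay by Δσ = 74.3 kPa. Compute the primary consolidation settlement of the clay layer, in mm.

S_c ≈ 49.2 mm

Mid-depth of clay below the ground surface: z = 3.6 + 2.7/2 = 4.95 m.
Total vertical stress at mid-clay: σ_v = 20.5×3.6 + 16.7×1.35 = 96.345 kPa.
Pore pressure: u = 9.81×(4.95 − 0) = 48.56 kPa.
Initial effective stress: σ'_0 = σ_v − u = 96.345 − 48.56 = 47.785 kPa.
Final effective stress: σ'_f = 47.785 + 74.3 = 122.08 kPa.
σ'_f = 122.08 > σ'_p = 98.5 kPa, so the stress path crosses the preconsolidation pressure — recompression up to σ'_p, then virgin compression beyond:
S_c = H/(1+e₀)·[C_r·log₁₀(σ'_p/σ'_0) + C_c·log₁₀(σ'_f/σ'_p)]
    = 2.7/2.3 × [0.083×log₁₀(98.5/47.785) + 0.17×log₁₀(122.08/98.5)]
    = 1.1739 × [0.026074 + 0.015845] = 0.04921 m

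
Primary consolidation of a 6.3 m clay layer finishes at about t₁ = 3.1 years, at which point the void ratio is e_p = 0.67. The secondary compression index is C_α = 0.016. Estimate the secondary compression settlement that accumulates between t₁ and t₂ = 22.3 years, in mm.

Secondary compression: S_s = C_α·H/(1+e_p)·log₁₀(t₂/t₁)
S_s = 0.016×6.3/(1+0.67)×log₁₀(22.3/3.1)
    = 0.06036 × 0.8569 = 0.05172 m

S_s ≈ 51.7 mm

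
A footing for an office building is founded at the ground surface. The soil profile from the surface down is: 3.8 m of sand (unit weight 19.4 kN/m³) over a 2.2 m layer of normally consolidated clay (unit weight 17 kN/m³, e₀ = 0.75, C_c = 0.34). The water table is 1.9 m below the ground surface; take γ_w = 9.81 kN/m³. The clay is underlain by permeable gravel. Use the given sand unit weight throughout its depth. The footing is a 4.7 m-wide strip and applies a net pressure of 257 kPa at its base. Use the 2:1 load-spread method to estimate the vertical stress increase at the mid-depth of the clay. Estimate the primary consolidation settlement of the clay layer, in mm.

Mid-depth of clay below the ground surface: z = 3.8 + 2.2/2 = 4.9 m.
Total vertical stress at mid-clay: σ_v = 19.4×3.8 + 17×1.1 = 92.42 kPa.
Pore pressure: u = 9.81×(4.9 − 1.9) = 29.43 kPa.
Initial effective stress: σ'_0 = σ_v − u = 92.42 − 29.43 = 62.99 kPa.
Stress increase at mid-clay by the 2:1 spreading method:
Δσ = qB/(B+z) = 257×4.7/(4.7+4.9) = 125.82 kPa
Final effective stress: σ'_f = σ'_0 + Δσ = 62.99 + 125.82 = 188.81 kPa.
Normally consolidated clay, so the full stress increment lies on the virgin compression line:
S_c = C_c·H/(1+e₀)·log₁₀(σ'_f/σ'_0) = 0.34×2.2/(1+0.75)×log₁₀(188.81/62.99)
    = 0.42743 × 0.47675 = 0.2038 m

S_c ≈ 204 mm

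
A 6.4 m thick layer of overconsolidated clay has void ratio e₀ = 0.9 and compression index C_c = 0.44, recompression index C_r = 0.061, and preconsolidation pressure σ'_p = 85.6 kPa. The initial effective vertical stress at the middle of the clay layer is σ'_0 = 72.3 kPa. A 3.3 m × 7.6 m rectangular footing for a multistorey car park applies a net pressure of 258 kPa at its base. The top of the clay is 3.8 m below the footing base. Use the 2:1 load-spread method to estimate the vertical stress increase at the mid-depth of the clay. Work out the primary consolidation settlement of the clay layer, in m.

S_c ≈ 0.207 m

Mid-depth of clay below the footing base: z = 3.8 + 6.4/2 = 7 m.
Stress increase at mid-clay by the 2:1 spreading method:
Δσ = qBL/((B+z)(L+z)) = 258×3.3×7.6/((3.3+7)(7.6+7)) = 43.029 kPa
Final effective stress: σ'_f = 72.3 + 43.029 = 115.33 kPa.
σ'_f = 115.33 > σ'_p = 85.6 kPa, so the stress path crosses the preconsolidation pressure — recompression up to σ'_p, then virgin compression beyond:
S_c = H/(1+e₀)·[C_r·log₁₀(σ'_p/σ'_0) + C_c·log₁₀(σ'_f/σ'_p)]
    = 6.4/1.9 × [0.061×log₁₀(85.6/72.3) + 0.44×log₁₀(115.33/85.6)]
    = 3.3684 × [0.0044735 + 0.056966] = 0.207 m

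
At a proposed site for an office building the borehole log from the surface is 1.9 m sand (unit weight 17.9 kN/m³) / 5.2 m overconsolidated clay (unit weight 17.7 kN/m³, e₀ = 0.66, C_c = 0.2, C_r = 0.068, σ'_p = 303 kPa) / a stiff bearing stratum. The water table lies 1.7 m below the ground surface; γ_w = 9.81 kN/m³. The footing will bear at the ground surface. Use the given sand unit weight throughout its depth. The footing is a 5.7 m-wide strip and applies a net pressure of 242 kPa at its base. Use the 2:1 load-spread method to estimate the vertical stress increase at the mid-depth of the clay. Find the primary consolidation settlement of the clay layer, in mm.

Mid-depth of clay below the ground surface: z = 1.9 + 5.2/2 = 4.5 m.
Total vertical stress at mid-clay: σ_v = 17.9×1.9 + 17.7×2.6 = 80.03 kPa.
Pore pressure: u = 9.81×(4.5 − 1.7) = 27.468 kPa.
Initial effective stress: σ'_0 = σ_v − u = 80.03 − 27.468 = 52.562 kPa.
Stress increase at mid-clay by the 2:1 spreading method:
Δσ = qB/(B+z) = 242×5.7/(5.7+4.5) = 135.24 kPa
Final effective stress: σ'_f = 52.562 + 135.24 = 187.8 kPa.
σ'_f = 187.8 ≤ σ'_p = 303 kPa, so the clay remains overconsolidated and only the recompression index applies:
S_c = C_r·H/(1+e₀)·log₁₀(σ'_f/σ'_0) = 0.068×5.2/1.66×log₁₀(187.8/52.562)
    = 0.21301 × 0.55302 = 0.1178 m

S_c ≈ 118 mm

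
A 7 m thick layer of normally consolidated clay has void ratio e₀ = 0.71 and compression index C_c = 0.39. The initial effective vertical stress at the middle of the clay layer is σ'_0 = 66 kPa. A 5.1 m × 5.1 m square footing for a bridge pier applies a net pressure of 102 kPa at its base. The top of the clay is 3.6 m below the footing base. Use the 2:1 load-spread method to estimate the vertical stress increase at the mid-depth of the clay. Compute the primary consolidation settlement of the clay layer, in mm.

S_c ≈ 166 mm

Mid-depth of clay below the footing base: z = 3.6 + 7/2 = 7.1 m.
Stress increase at mid-clay by the 2:1 spreading method:
Δσ = qBL/((B+z)(L+z)) = 102×5.1×5.1/((5.1+7.1)(5.1+7.1)) = 17.825 kPa
Final effective stress: σ'_f = σ'_0 + Δσ = 66 + 17.825 = 83.825 kPa.
Normally consolidated clay, so the full stress increment lies on the virgin compression line:
S_c = C_c·H/(1+e₀)·log₁₀(σ'_f/σ'_0) = 0.39×7/(1+0.71)×log₁₀(83.825/66)
    = 1.5965 × 0.10383 = 0.1658 m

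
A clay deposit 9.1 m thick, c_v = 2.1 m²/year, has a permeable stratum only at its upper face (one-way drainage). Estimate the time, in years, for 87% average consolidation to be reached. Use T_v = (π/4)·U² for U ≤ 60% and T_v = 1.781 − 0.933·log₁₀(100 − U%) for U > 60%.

Drainage path length: H_d = H = 9.1 m (single drainage).
U > 60%: T_v = 1.781 − 0.933·log₁₀(100 − 87) = 0.74169.
t = T_v·H_d²/c_v = 0.74169×9.1²/2.1 = 29.25 years.

t ≈ 29.2 years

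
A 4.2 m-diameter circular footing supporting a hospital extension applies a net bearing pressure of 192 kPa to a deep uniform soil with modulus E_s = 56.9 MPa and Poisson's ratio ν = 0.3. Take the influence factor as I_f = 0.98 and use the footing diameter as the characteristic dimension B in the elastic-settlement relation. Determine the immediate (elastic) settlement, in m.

Immediate (elastic) settlement: S_e = q·B·(1−ν²)/E_s · I_f.
E_s = 56.9 MPa = 56900 kPa.
S_e = 192 × 4.2 × (1 − 0.3²) / 56900 × 0.98
    = 192 × 4.2 × 0.91 / 56900 × 0.98
    = 0.01264 m

S_e ≈ 0.0126 m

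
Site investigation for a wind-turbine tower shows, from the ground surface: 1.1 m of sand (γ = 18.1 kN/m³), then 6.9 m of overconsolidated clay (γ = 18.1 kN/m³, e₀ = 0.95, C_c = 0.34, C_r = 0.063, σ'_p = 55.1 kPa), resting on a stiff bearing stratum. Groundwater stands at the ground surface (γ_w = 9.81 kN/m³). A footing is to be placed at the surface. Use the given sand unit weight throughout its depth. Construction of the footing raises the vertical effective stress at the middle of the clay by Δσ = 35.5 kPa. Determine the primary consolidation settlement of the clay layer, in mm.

Mid-depth of clay below the ground surface: z = 1.1 + 6.9/2 = 4.55 m.
Total vertical stress at mid-clay: σ_v = 18.1×1.1 + 18.1×3.45 = 82.355 kPa.
Pore pressure: u = 9.81×(4.55 − 0) = 44.636 kPa.
Initial effective stress: σ'_0 = σ_v − u = 82.355 − 44.636 = 37.719 kPa.
Final effective stress: σ'_f = 37.719 + 35.5 = 73.219 kPa.
σ'_f = 73.219 > σ'_p = 55.1 kPa, so the stress path crosses the preconsolidation pressure — recompression up to σ'_p, then virgin compression beyond:
S_c = H/(1+e₀)·[C_r·log₁₀(σ'_p/σ'_0) + C_c·log₁₀(σ'_f/σ'_p)]
    = 6.9/1.95 × [0.063×log₁₀(55.1/37.719) + 0.34×log₁₀(73.219/55.1)]
    = 3.5385 × [0.010369 + 0.041981] = 0.1852 m

S_c ≈ 185 mm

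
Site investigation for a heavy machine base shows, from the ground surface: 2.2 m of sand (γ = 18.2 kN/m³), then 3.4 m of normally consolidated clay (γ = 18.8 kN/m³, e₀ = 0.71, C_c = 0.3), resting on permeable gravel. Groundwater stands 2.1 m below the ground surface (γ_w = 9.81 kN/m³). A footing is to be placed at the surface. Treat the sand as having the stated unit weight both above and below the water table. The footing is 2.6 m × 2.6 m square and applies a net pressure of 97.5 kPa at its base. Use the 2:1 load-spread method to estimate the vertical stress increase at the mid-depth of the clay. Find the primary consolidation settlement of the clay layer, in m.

S_c ≈ 0.0654 m

Mid-depth of clay below the ground surface: z = 2.2 + 3.4/2 = 3.9 m.
Total vertical stress at mid-clay: σ_v = 18.2×2.2 + 18.8×1.7 = 72 kPa.
Pore pressure: u = 9.81×(3.9 − 2.1) = 17.658 kPa.
Initial effective stress: σ'_0 = σ_v − u = 72 − 17.658 = 54.342 kPa.
Stress increase at mid-clay by the 2:1 spreading method:
Δσ = qBL/((B+z)(L+z)) = 97.5×2.6×2.6/((2.6+3.9)(2.6+3.9)) = 15.6 kPa
Final effective stress: σ'_f = σ'_0 + Δσ = 54.342 + 15.6 = 69.942 kPa.
Normally consolidated clay, so the full stress increment lies on the virgin compression line:
S_c = C_c·H/(1+e₀)·log₁₀(σ'_f/σ'_0) = 0.3×3.4/(1+0.71)×log₁₀(69.942/54.342)
    = 0.59649 × 0.1096 = 0.06538 m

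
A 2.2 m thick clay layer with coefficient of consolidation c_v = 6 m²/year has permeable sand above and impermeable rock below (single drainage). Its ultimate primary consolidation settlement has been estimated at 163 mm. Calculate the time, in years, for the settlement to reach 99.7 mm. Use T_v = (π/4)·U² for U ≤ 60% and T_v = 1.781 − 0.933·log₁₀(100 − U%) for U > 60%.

t ≈ 0.241 years

Drainage path length: H_d = H = 2.2 m (single drainage).
U = S(t)/S_ult = 99.7/163 = 0.6117.
U > 60%: T_v = 1.781 − 0.933·log₁₀(100 − 61.166) = 0.29826.
t = T_v·H_d²/c_v = 0.29826×2.2²/6 = 0.2406 years.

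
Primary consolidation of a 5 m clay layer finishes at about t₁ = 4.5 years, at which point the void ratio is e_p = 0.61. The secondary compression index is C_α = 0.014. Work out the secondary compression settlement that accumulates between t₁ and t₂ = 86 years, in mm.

Secondary compression: S_s = C_α·H/(1+e_p)·log₁₀(t₂/t₁)
S_s = 0.014×5/(1+0.61)×log₁₀(86/4.5)
    = 0.04348 × 1.281 = 0.05571 m

S_s ≈ 55.7 mm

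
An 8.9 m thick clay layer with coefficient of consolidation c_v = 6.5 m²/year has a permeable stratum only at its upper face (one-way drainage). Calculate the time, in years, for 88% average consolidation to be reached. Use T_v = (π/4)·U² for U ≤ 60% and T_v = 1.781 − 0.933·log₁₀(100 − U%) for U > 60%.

t ≈ 9.43 years

Drainage path length: H_d = H = 8.9 m (single drainage).
U > 60%: T_v = 1.781 − 0.933·log₁₀(100 − 88) = 0.77412.
t = T_v·H_d²/c_v = 0.77412×8.9²/6.5 = 9.434 years.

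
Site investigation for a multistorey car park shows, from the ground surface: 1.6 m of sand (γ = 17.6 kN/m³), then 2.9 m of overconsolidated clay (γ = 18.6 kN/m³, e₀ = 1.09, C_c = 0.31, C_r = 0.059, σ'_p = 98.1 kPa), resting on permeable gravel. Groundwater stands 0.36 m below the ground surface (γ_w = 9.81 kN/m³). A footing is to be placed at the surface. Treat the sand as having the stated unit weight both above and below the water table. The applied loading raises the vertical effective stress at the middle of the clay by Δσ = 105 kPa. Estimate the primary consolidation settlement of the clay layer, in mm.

Mid-depth of clay below the ground surface: z = 1.6 + 2.9/2 = 3.05 m.
Total vertical stress at mid-clay: σ_v = 17.6×1.6 + 18.6×1.45 = 55.13 kPa.
Pore pressure: u = 9.81×(3.05 − 0.36) = 26.389 kPa.
Initial effective stress: σ'_0 = σ_v − u = 55.13 − 26.389 = 28.741 kPa.
Final effective stress: σ'_f = 28.741 + 105 = 133.74 kPa.
σ'_f = 133.74 > σ'_p = 98.1 kPa, so the stress path crosses the preconsolidation pressure — recompression up to σ'_p, then virgin compression beyond:
S_c = H/(1+e₀)·[C_r·log₁₀(σ'_p/σ'_0) + C_c·log₁₀(σ'_f/σ'_p)]
    = 2.9/2.09 × [0.059×log₁₀(98.1/28.741) + 0.31×log₁₀(133.74/98.1)]
    = 1.3876 × [0.031457 + 0.041724] = 0.1015 m

S_c ≈ 102 mm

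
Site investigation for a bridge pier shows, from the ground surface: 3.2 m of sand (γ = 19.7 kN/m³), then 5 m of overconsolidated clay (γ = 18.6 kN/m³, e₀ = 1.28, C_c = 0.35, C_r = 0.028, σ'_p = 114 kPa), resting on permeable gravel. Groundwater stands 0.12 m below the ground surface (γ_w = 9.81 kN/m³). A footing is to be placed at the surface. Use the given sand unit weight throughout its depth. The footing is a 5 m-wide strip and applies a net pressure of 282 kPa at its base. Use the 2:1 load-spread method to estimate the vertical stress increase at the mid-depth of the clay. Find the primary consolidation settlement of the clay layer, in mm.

Mid-depth of clay below the ground surface: z = 3.2 + 5/2 = 5.7 m.
Total vertical stress at mid-clay: σ_v = 19.7×3.2 + 18.6×2.5 = 109.54 kPa.
Pore pressure: u = 9.81×(5.7 − 0.12) = 54.74 kPa.
Initial effective stress: σ'_0 = σ_v − u = 109.54 − 54.74 = 54.8 kPa.
Stress increase at mid-clay by the 2:1 spreading method:
Δσ = qB/(B+z) = 282×5/(5+5.7) = 131.78 kPa
Final effective stress: σ'_f = 54.8 + 131.78 = 186.58 kPa.
σ'_f = 186.58 > σ'_p = 114 kPa, so the stress path crosses the preconsolidation pressure — recompression up to σ'_p, then virgin compression beyond:
S_c = H/(1+e₀)·[C_r·log₁₀(σ'_p/σ'_0) + C_c·log₁₀(σ'_f/σ'_p)]
    = 5/2.28 × [0.028×log₁₀(114/54.8) + 0.35×log₁₀(186.58/114)]
    = 2.193 × [0.0089075 + 0.074886] = 0.1838 m

S_c ≈ 184 mm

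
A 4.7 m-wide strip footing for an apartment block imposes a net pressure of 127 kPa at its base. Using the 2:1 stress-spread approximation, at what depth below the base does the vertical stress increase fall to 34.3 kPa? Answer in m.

2:1 spreading — at depth z the loaded area has grown by z in each plan dimension:
qB/(B+z) = Δσ_z ⇒ z = qB/Δσ_z − B = 127×4.7/34.3 − 4.7 = 12.7 m

z ≈ 12.7 m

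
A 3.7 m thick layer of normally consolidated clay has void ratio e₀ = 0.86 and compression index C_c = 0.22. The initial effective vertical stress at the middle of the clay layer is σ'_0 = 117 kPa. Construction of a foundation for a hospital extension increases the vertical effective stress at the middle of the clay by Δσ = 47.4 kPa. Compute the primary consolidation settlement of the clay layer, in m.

S_c ≈ 0.0646 m

Final effective stress: σ'_f = σ'_0 + Δσ = 117 + 47.4 = 164.4 kPa.
Normally consolidated clay, so the full stress increment lies on the virgin compression line:
S_c = C_c·H/(1+e₀)·log₁₀(σ'_f/σ'_0) = 0.22×3.7/(1+0.86)×log₁₀(164.4/117)
    = 0.43763 × 0.14772 = 0.06465 m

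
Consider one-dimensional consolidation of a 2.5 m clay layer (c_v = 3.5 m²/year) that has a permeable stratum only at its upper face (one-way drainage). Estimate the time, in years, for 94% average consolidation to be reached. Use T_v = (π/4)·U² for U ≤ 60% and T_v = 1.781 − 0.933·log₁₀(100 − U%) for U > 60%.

t ≈ 1.88 years

Drainage path length: H_d = H = 2.5 m (single drainage).
U > 60%: T_v = 1.781 − 0.933·log₁₀(100 − 94) = 1.055.
t = T_v·H_d²/c_v = 1.055×2.5²/3.5 = 1.884 years.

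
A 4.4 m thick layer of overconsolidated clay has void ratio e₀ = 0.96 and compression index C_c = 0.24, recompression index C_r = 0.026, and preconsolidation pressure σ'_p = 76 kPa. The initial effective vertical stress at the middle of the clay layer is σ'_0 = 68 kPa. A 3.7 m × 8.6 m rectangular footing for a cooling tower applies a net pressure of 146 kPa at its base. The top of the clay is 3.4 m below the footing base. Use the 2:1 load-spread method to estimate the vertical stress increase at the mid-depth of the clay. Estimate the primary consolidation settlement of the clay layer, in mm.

S_c ≈ 74.4 mm

Mid-depth of clay below the footing base: z = 3.4 + 4.4/2 = 5.6 m.
Stress increase at mid-clay by the 2:1 spreading method:
Δσ = qBL/((B+z)(L+z)) = 146×3.7×8.6/((3.7+5.6)(8.6+5.6)) = 35.179 kPa
Final effective stress: σ'_f = 68 + 35.179 = 103.18 kPa.
σ'_f = 103.18 > σ'_p = 76 kPa, so the stress path crosses the preconsolidation pressure — recompression up to σ'_p, then virgin compression beyond:
S_c = H/(1+e₀)·[C_r·log₁₀(σ'_p/σ'_0) + C_c·log₁₀(σ'_f/σ'_p)]
    = 4.4/1.96 × [0.026×log₁₀(76/68) + 0.24×log₁₀(103.18/76)]
    = 2.2449 × [0.0012559 + 0.031868] = 0.07436 m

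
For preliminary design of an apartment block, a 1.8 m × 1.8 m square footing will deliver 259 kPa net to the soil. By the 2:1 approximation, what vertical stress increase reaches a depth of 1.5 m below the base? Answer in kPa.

By the 2:1 method the load spreads at 1 horizontal : 2 vertical, so at depth z the loaded area has grown by z in each plan dimension:
Δσ = qBL/((B+z)(L+z)) = 259×1.8×1.8/((1.8+1.5)(1.8+1.5)) = 77.058 kPa

Δσ_z ≈ 77.1 kPa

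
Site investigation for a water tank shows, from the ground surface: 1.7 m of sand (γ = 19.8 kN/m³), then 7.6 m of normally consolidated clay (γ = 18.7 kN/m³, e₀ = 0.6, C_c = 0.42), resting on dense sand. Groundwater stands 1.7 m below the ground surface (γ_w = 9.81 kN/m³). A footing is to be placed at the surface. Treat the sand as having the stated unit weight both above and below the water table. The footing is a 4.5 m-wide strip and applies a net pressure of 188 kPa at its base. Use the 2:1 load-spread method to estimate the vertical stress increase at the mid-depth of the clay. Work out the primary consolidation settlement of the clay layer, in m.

S_c ≈ 0.704 m

Mid-depth of clay below the ground surface: z = 1.7 + 7.6/2 = 5.5 m.
Total vertical stress at mid-clay: σ_v = 19.8×1.7 + 18.7×3.8 = 104.72 kPa.
Pore pressure: u = 9.81×(5.5 − 1.7) = 37.278 kPa.
Initial effective stress: σ'_0 = σ_v − u = 104.72 − 37.278 = 67.442 kPa.
Stress increase at mid-clay by the 2:1 spreading method:
Δσ = qB/(B+z) = 188×4.5/(4.5+5.5) = 84.6 kPa
Final effective stress: σ'_f = σ'_0 + Δσ = 67.442 + 84.6 = 152.04 kPa.
Normally consolidated clay, so the full stress increment lies on the virgin compression line:
S_c = C_c·H/(1+e₀)·log₁₀(σ'_f/σ'_0) = 0.42×7.6/(1+0.6)×log₁₀(152.04/67.442)
    = 1.995 × 0.35303 = 0.7043 m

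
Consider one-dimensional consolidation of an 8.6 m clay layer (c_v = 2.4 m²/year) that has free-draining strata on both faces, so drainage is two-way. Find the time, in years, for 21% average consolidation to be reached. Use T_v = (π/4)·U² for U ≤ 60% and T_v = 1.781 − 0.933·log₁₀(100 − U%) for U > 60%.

t ≈ 0.267 years

Drainage path length: H_d = H/2 = 4.3 m (double drainage).
U ≤ 60%: T_v = (π/4)·U² = (π/4)×0.21² = 0.034636.
t = T_v·H_d²/c_v = 0.034636×4.3²/2.4 = 0.2668 years.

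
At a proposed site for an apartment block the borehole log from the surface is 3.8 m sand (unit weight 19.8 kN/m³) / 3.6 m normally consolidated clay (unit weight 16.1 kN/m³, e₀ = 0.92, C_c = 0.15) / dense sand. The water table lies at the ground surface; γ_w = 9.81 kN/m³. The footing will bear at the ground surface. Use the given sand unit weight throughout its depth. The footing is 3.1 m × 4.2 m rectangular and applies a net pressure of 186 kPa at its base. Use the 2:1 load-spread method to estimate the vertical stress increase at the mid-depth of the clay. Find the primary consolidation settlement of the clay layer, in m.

Mid-depth of clay below the ground surface: z = 3.8 + 3.6/2 = 5.6 m.
Total vertical stress at mid-clay: σ_v = 19.8×3.8 + 16.1×1.8 = 104.22 kPa.
Pore pressure: u = 9.81×(5.6 − 0) = 54.936 kPa.
Initial effective stress: σ'_0 = σ_v − u = 104.22 − 54.936 = 49.284 kPa.
Stress increase at mid-clay by the 2:1 spreading method:
Δσ = qBL/((B+z)(L+z)) = 186×3.1×4.2/((3.1+5.6)(4.2+5.6)) = 28.404 kPa
Final effective stress: σ'_f = σ'_0 + Δσ = 49.284 + 28.404 = 77.688 kPa.
Normally consolidated clay, so the full stress increment lies on the virgin compression line:
S_c = C_c·H/(1+e₀)·log₁₀(σ'_f/σ'_0) = 0.15×3.6/(1+0.92)×log₁₀(77.688/49.284)
    = 0.28125 × 0.19765 = 0.05559 m

S_c ≈ 0.0556 m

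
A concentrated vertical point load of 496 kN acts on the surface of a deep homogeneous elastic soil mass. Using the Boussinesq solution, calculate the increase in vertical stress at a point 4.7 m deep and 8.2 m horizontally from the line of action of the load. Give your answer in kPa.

Boussinesq vertical stress below a point load on an elastic half-space:
Δσ_z = 3P/(2πz²) · [1 + (r/z)²]^(−5/2)
r/z = 8.2/4.7 = 1.7447; [1+(r/z)²]^(−5/2) = 0.030409.
Δσ_z = 3×496/(2π×4.7²) × 0.030409 = 10.721 × 0.030409 = 0.326 kPa

Δσ_z ≈ 0.326 kPa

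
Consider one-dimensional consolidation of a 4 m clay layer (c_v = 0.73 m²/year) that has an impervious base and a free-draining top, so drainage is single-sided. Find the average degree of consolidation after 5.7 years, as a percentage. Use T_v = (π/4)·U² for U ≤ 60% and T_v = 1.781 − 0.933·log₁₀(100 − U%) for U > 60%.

Drainage path length: H_d = H = 4 m (single drainage).
T_v = c_v·t/H_d² = 0.73×5.7/4² = 0.26006.
T_v = 0.26006 corresponds to the U ≤ 60% branch:
U = √(4T_v/π) = 0.5754

U ≈ 57.5 %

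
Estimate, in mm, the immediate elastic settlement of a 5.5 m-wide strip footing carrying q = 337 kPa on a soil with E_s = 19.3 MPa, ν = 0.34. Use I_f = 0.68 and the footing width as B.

Immediate (elastic) settlement: S_e = q·B·(1−ν²)/E_s · I_f.
E_s = 19.3 MPa = 19300 kPa.
S_e = 337 × 5.5 × (1 − 0.34²) / 19300 × 0.68
    = 337 × 5.5 × 0.8844 / 19300 × 0.68
    = 0.05776 m = 57.76 mm

S_e ≈ 57.8 mm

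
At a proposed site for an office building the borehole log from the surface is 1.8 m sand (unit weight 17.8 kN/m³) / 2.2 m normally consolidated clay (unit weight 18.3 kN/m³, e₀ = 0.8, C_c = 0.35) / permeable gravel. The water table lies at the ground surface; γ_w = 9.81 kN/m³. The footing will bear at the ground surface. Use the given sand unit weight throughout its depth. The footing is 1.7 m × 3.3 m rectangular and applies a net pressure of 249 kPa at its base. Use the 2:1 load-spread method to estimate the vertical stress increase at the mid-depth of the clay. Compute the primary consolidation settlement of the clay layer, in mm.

S_c ≈ 208 mm

Mid-depth of clay below the ground surface: z = 1.8 + 2.2/2 = 2.9 m.
Total vertical stress at mid-clay: σ_v = 17.8×1.8 + 18.3×1.1 = 52.17 kPa.
Pore pressure: u = 9.81×(2.9 − 0) = 28.449 kPa.
Initial effective stress: σ'_0 = σ_v − u = 52.17 − 28.449 = 23.721 kPa.
Stress increase at mid-clay by the 2:1 spreading method:
Δσ = qBL/((B+z)(L+z)) = 249×1.7×3.3/((1.7+2.9)(3.3+2.9)) = 48.979 kPa
Final effective stress: σ'_f = σ'_0 + Δσ = 23.721 + 48.979 = 72.7 kPa.
Normally consolidated clay, so the full stress increment lies on the virgin compression line:
S_c = C_c·H/(1+e₀)·log₁₀(σ'_f/σ'_0) = 0.35×2.2/(1+0.8)×log₁₀(72.7/23.721)
    = 0.42778 × 0.4864 = 0.2081 m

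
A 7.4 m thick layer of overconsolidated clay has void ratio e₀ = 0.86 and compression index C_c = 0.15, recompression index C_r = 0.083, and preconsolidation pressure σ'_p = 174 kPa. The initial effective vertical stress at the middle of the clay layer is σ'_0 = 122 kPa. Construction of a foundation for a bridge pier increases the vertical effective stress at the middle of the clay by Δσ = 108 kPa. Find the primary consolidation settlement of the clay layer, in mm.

S_c ≈ 123 mm

Final effective stress: σ'_f = 122 + 108 = 230 kPa.
σ'_f = 230 > σ'_p = 174 kPa, so the stress path crosses the preconsolidation pressure — recompression up to σ'_p, then virgin compression beyond:
S_c = H/(1+e₀)·[C_r·log₁₀(σ'_p/σ'_0) + C_c·log₁₀(σ'_f/σ'_p)]
    = 7.4/1.86 × [0.083×log₁₀(174/122) + 0.15×log₁₀(230/174)]
    = 3.9785 × [0.012798 + 0.018177] = 0.1232 m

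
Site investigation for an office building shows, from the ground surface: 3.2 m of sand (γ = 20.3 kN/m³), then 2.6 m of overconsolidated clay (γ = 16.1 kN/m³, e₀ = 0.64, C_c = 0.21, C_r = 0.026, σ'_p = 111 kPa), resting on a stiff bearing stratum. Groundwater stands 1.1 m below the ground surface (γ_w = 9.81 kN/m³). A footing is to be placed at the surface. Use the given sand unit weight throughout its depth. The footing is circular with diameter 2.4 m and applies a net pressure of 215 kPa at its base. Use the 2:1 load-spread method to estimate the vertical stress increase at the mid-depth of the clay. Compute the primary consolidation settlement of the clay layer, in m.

S_c ≈ 0.0072 m

Mid-depth of clay below the ground surface: z = 3.2 + 2.6/2 = 4.5 m.
Total vertical stress at mid-clay: σ_v = 20.3×3.2 + 16.1×1.3 = 85.89 kPa.
Pore pressure: u = 9.81×(4.5 − 1.1) = 33.354 kPa.
Initial effective stress: σ'_0 = σ_v − u = 85.89 − 33.354 = 52.536 kPa.
Stress increase at mid-clay by the 2:1 spreading method:
Δσ ≈ qD²/(D+z)² = 215×2.4²/(2.4+4.5)² = 26.011 kPa
Final effective stress: σ'_f = 52.536 + 26.011 = 78.547 kPa.
σ'_f = 78.547 ≤ σ'_p = 111 kPa, so the clay remains overconsolidated and only the recompression index applies:
S_c = C_r·H/(1+e₀)·log₁₀(σ'_f/σ'_0) = 0.026×2.6/1.64×log₁₀(78.547/52.536)
    = 0.04122 × 0.17467 = 0.0072 m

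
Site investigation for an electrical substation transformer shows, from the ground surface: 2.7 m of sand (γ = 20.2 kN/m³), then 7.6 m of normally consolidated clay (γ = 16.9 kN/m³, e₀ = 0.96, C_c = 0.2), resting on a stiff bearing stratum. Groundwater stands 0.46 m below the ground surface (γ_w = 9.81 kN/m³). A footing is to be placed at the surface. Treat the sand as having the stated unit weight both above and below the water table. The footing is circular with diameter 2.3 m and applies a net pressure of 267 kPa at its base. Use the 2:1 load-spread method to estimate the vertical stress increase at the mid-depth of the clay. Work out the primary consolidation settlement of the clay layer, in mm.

Mid-depth of clay below the ground surface: z = 2.7 + 7.6/2 = 6.5 m.
Total vertical stress at mid-clay: σ_v = 20.2×2.7 + 16.9×3.8 = 118.76 kPa.
Pore pressure: u = 9.81×(6.5 − 0.46) = 59.252 kPa.
Initial effective stress: σ'_0 = σ_v − u = 118.76 − 59.252 = 59.508 kPa.
Stress increase at mid-clay by the 2:1 spreading method:
Δσ ≈ qD²/(D+z)² = 267×2.3²/(2.3+6.5)² = 18.239 kPa
Final effective stress: σ'_f = σ'_0 + Δσ = 59.508 + 18.239 = 77.747 kPa.
Normally consolidated clay, so the full stress increment lies on the virgin compression line:
S_c = C_c·H/(1+e₀)·log₁₀(σ'_f/σ'_0) = 0.2×7.6/(1+0.96)×log₁₀(77.747/59.508)
    = 0.77551 × 0.11611 = 0.09004 m

S_c ≈ 90 mm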